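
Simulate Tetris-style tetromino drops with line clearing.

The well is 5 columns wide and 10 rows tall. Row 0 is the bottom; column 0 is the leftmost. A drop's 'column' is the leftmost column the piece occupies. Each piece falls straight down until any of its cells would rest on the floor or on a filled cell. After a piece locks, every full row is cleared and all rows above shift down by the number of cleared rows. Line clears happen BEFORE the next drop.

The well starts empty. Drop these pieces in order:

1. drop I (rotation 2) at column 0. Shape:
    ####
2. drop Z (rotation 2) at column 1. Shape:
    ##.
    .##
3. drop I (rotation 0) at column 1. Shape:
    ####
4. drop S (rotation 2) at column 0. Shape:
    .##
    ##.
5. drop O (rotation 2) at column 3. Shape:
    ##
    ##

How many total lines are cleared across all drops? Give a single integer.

Answer: 0

Derivation:
Drop 1: I rot2 at col 0 lands with bottom-row=0; cleared 0 line(s) (total 0); column heights now [1 1 1 1 0], max=1
Drop 2: Z rot2 at col 1 lands with bottom-row=1; cleared 0 line(s) (total 0); column heights now [1 3 3 2 0], max=3
Drop 3: I rot0 at col 1 lands with bottom-row=3; cleared 0 line(s) (total 0); column heights now [1 4 4 4 4], max=4
Drop 4: S rot2 at col 0 lands with bottom-row=4; cleared 0 line(s) (total 0); column heights now [5 6 6 4 4], max=6
Drop 5: O rot2 at col 3 lands with bottom-row=4; cleared 0 line(s) (total 0); column heights now [5 6 6 6 6], max=6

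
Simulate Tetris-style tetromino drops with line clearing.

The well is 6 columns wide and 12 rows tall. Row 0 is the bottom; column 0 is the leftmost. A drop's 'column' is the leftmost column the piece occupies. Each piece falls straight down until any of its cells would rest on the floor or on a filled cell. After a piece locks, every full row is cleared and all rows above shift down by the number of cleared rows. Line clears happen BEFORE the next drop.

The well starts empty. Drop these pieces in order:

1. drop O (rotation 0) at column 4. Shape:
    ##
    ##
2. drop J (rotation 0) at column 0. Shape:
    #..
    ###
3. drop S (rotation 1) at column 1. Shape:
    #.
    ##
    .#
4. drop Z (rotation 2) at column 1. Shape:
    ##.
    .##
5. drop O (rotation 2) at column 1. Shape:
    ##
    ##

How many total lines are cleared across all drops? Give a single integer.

Answer: 0

Derivation:
Drop 1: O rot0 at col 4 lands with bottom-row=0; cleared 0 line(s) (total 0); column heights now [0 0 0 0 2 2], max=2
Drop 2: J rot0 at col 0 lands with bottom-row=0; cleared 0 line(s) (total 0); column heights now [2 1 1 0 2 2], max=2
Drop 3: S rot1 at col 1 lands with bottom-row=1; cleared 0 line(s) (total 0); column heights now [2 4 3 0 2 2], max=4
Drop 4: Z rot2 at col 1 lands with bottom-row=3; cleared 0 line(s) (total 0); column heights now [2 5 5 4 2 2], max=5
Drop 5: O rot2 at col 1 lands with bottom-row=5; cleared 0 line(s) (total 0); column heights now [2 7 7 4 2 2], max=7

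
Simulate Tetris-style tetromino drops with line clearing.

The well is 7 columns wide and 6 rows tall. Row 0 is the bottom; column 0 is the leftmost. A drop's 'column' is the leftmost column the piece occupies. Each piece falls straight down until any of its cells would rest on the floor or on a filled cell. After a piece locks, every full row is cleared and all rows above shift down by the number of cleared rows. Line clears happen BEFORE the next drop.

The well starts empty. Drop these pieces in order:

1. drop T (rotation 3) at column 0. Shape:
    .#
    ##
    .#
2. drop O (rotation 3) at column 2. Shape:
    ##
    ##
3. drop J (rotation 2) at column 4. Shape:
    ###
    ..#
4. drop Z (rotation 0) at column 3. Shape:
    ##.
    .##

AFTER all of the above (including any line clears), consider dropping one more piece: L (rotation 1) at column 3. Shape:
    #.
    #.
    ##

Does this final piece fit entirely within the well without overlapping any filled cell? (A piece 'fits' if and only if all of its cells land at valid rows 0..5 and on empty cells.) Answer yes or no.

Drop 1: T rot3 at col 0 lands with bottom-row=0; cleared 0 line(s) (total 0); column heights now [2 3 0 0 0 0 0], max=3
Drop 2: O rot3 at col 2 lands with bottom-row=0; cleared 0 line(s) (total 0); column heights now [2 3 2 2 0 0 0], max=3
Drop 3: J rot2 at col 4 lands with bottom-row=0; cleared 1 line(s) (total 1); column heights now [0 2 1 1 0 0 1], max=2
Drop 4: Z rot0 at col 3 lands with bottom-row=0; cleared 0 line(s) (total 1); column heights now [0 2 1 2 2 1 1], max=2
Test piece L rot1 at col 3 (width 2): heights before test = [0 2 1 2 2 1 1]; fits = True

Answer: yes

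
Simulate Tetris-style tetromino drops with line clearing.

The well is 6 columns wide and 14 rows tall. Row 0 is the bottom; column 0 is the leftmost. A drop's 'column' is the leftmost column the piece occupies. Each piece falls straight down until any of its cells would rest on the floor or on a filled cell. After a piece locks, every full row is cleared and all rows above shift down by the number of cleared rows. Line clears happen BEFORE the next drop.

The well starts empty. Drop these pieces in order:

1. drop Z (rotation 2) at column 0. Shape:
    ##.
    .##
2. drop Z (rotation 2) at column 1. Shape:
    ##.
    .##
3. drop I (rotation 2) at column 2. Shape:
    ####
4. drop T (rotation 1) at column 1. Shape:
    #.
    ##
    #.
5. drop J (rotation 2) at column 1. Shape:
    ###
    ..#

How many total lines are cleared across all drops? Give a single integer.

Answer: 0

Derivation:
Drop 1: Z rot2 at col 0 lands with bottom-row=0; cleared 0 line(s) (total 0); column heights now [2 2 1 0 0 0], max=2
Drop 2: Z rot2 at col 1 lands with bottom-row=1; cleared 0 line(s) (total 0); column heights now [2 3 3 2 0 0], max=3
Drop 3: I rot2 at col 2 lands with bottom-row=3; cleared 0 line(s) (total 0); column heights now [2 3 4 4 4 4], max=4
Drop 4: T rot1 at col 1 lands with bottom-row=3; cleared 0 line(s) (total 0); column heights now [2 6 5 4 4 4], max=6
Drop 5: J rot2 at col 1 lands with bottom-row=5; cleared 0 line(s) (total 0); column heights now [2 7 7 7 4 4], max=7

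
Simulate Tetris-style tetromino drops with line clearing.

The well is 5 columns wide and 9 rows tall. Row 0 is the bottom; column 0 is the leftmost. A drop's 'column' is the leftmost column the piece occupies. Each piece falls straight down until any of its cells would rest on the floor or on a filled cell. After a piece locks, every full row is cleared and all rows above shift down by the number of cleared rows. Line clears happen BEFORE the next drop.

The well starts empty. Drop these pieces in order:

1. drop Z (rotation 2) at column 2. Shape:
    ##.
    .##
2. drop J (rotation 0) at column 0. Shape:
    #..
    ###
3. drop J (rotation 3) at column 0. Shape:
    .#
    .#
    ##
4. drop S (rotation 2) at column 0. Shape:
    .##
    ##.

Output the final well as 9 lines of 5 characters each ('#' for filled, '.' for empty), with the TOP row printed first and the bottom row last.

Answer: .##..
##...
.#...
.#...
##...
#....
###..
..##.
...##

Derivation:
Drop 1: Z rot2 at col 2 lands with bottom-row=0; cleared 0 line(s) (total 0); column heights now [0 0 2 2 1], max=2
Drop 2: J rot0 at col 0 lands with bottom-row=2; cleared 0 line(s) (total 0); column heights now [4 3 3 2 1], max=4
Drop 3: J rot3 at col 0 lands with bottom-row=4; cleared 0 line(s) (total 0); column heights now [5 7 3 2 1], max=7
Drop 4: S rot2 at col 0 lands with bottom-row=7; cleared 0 line(s) (total 0); column heights now [8 9 9 2 1], max=9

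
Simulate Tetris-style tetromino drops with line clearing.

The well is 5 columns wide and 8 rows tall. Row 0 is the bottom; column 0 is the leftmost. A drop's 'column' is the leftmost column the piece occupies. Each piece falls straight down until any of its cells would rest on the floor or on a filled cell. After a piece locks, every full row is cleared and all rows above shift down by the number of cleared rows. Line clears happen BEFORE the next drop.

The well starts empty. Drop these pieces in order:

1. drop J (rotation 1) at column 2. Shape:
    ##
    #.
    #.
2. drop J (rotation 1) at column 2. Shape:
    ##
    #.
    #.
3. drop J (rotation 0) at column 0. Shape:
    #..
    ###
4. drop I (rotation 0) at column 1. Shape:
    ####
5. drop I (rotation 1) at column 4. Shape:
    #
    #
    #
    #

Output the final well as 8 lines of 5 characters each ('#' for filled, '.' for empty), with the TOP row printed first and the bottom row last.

Answer: .....
###..
..##.
..#..
..#.#
..###
..#.#
..#.#

Derivation:
Drop 1: J rot1 at col 2 lands with bottom-row=0; cleared 0 line(s) (total 0); column heights now [0 0 3 3 0], max=3
Drop 2: J rot1 at col 2 lands with bottom-row=3; cleared 0 line(s) (total 0); column heights now [0 0 6 6 0], max=6
Drop 3: J rot0 at col 0 lands with bottom-row=6; cleared 0 line(s) (total 0); column heights now [8 7 7 6 0], max=8
Drop 4: I rot0 at col 1 lands with bottom-row=7; cleared 1 line(s) (total 1); column heights now [7 7 7 6 0], max=7
Drop 5: I rot1 at col 4 lands with bottom-row=0; cleared 0 line(s) (total 1); column heights now [7 7 7 6 4], max=7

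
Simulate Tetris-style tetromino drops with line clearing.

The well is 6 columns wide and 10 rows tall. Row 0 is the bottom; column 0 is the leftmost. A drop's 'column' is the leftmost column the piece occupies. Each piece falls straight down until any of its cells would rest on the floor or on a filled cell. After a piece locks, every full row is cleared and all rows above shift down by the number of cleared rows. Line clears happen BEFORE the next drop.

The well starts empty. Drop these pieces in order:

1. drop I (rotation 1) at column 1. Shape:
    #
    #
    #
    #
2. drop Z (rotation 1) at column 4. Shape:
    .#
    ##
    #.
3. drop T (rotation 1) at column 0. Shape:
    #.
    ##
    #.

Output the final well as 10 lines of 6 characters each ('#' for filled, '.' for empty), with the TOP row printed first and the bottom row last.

Answer: ......
......
......
......
#.....
##....
##....
.#...#
.#..##
.#..#.

Derivation:
Drop 1: I rot1 at col 1 lands with bottom-row=0; cleared 0 line(s) (total 0); column heights now [0 4 0 0 0 0], max=4
Drop 2: Z rot1 at col 4 lands with bottom-row=0; cleared 0 line(s) (total 0); column heights now [0 4 0 0 2 3], max=4
Drop 3: T rot1 at col 0 lands with bottom-row=3; cleared 0 line(s) (total 0); column heights now [6 5 0 0 2 3], max=6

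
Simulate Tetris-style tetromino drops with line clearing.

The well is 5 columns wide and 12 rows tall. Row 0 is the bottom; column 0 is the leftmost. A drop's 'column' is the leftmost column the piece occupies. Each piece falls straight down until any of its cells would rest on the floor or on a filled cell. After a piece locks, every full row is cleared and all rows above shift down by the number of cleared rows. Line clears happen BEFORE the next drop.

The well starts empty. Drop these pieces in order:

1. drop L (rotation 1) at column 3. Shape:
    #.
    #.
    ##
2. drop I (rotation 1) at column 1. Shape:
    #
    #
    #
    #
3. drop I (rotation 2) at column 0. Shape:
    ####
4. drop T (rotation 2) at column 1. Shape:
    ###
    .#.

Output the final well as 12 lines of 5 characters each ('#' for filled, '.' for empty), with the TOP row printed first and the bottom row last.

Answer: .....
.....
.....
.....
.....
.###.
..#..
####.
.#...
.#.#.
.#.#.
.#.##

Derivation:
Drop 1: L rot1 at col 3 lands with bottom-row=0; cleared 0 line(s) (total 0); column heights now [0 0 0 3 1], max=3
Drop 2: I rot1 at col 1 lands with bottom-row=0; cleared 0 line(s) (total 0); column heights now [0 4 0 3 1], max=4
Drop 3: I rot2 at col 0 lands with bottom-row=4; cleared 0 line(s) (total 0); column heights now [5 5 5 5 1], max=5
Drop 4: T rot2 at col 1 lands with bottom-row=5; cleared 0 line(s) (total 0); column heights now [5 7 7 7 1], max=7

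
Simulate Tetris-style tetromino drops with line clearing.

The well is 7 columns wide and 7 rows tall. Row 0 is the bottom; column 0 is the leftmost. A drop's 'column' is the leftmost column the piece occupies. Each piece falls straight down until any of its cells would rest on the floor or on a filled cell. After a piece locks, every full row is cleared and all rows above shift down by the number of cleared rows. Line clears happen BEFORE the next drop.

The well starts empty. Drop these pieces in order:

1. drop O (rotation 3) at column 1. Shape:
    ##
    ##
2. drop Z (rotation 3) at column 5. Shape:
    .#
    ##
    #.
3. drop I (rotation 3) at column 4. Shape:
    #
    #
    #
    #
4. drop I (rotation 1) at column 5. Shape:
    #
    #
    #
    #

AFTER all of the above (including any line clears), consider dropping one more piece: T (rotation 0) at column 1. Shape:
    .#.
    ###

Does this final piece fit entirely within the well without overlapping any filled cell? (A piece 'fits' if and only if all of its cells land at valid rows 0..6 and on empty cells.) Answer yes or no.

Answer: yes

Derivation:
Drop 1: O rot3 at col 1 lands with bottom-row=0; cleared 0 line(s) (total 0); column heights now [0 2 2 0 0 0 0], max=2
Drop 2: Z rot3 at col 5 lands with bottom-row=0; cleared 0 line(s) (total 0); column heights now [0 2 2 0 0 2 3], max=3
Drop 3: I rot3 at col 4 lands with bottom-row=0; cleared 0 line(s) (total 0); column heights now [0 2 2 0 4 2 3], max=4
Drop 4: I rot1 at col 5 lands with bottom-row=2; cleared 0 line(s) (total 0); column heights now [0 2 2 0 4 6 3], max=6
Test piece T rot0 at col 1 (width 3): heights before test = [0 2 2 0 4 6 3]; fits = True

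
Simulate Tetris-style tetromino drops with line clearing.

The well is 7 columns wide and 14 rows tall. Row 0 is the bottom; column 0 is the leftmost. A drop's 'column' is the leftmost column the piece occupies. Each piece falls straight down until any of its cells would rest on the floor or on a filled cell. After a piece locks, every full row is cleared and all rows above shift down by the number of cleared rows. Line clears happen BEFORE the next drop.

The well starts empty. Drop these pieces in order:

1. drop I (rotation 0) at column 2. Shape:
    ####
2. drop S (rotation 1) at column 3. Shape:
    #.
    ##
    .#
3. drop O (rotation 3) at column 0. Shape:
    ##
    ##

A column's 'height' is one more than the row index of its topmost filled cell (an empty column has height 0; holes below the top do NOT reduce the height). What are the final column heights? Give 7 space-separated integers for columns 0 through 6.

Drop 1: I rot0 at col 2 lands with bottom-row=0; cleared 0 line(s) (total 0); column heights now [0 0 1 1 1 1 0], max=1
Drop 2: S rot1 at col 3 lands with bottom-row=1; cleared 0 line(s) (total 0); column heights now [0 0 1 4 3 1 0], max=4
Drop 3: O rot3 at col 0 lands with bottom-row=0; cleared 0 line(s) (total 0); column heights now [2 2 1 4 3 1 0], max=4

Answer: 2 2 1 4 3 1 0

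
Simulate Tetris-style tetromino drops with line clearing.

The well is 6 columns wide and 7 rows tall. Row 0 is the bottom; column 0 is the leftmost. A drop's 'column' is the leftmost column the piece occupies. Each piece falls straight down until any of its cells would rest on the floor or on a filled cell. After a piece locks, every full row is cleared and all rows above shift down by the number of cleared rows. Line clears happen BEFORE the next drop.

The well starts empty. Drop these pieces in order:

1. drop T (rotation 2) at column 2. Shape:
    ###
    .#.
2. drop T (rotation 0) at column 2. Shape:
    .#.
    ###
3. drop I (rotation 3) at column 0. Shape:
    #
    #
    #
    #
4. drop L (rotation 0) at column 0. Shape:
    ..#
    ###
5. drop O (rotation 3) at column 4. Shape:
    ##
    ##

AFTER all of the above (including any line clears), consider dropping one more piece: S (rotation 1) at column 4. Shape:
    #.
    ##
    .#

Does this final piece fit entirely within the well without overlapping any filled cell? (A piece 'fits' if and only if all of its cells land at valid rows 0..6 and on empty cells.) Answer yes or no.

Drop 1: T rot2 at col 2 lands with bottom-row=0; cleared 0 line(s) (total 0); column heights now [0 0 2 2 2 0], max=2
Drop 2: T rot0 at col 2 lands with bottom-row=2; cleared 0 line(s) (total 0); column heights now [0 0 3 4 3 0], max=4
Drop 3: I rot3 at col 0 lands with bottom-row=0; cleared 0 line(s) (total 0); column heights now [4 0 3 4 3 0], max=4
Drop 4: L rot0 at col 0 lands with bottom-row=4; cleared 0 line(s) (total 0); column heights now [5 5 6 4 3 0], max=6
Drop 5: O rot3 at col 4 lands with bottom-row=3; cleared 0 line(s) (total 0); column heights now [5 5 6 4 5 5], max=6
Test piece S rot1 at col 4 (width 2): heights before test = [5 5 6 4 5 5]; fits = False

Answer: no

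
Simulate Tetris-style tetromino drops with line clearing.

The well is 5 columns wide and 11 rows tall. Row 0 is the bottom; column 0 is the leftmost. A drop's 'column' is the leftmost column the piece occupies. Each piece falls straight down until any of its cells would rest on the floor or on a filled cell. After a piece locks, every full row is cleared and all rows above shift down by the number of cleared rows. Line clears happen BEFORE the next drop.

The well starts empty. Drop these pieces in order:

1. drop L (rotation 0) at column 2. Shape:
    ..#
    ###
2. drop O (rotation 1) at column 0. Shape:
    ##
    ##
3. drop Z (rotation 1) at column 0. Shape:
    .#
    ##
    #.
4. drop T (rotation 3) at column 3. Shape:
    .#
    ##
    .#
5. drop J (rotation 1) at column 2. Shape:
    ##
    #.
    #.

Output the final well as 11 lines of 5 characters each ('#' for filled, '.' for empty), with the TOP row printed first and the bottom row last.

Drop 1: L rot0 at col 2 lands with bottom-row=0; cleared 0 line(s) (total 0); column heights now [0 0 1 1 2], max=2
Drop 2: O rot1 at col 0 lands with bottom-row=0; cleared 1 line(s) (total 1); column heights now [1 1 0 0 1], max=1
Drop 3: Z rot1 at col 0 lands with bottom-row=1; cleared 0 line(s) (total 1); column heights now [3 4 0 0 1], max=4
Drop 4: T rot3 at col 3 lands with bottom-row=1; cleared 0 line(s) (total 1); column heights now [3 4 0 3 4], max=4
Drop 5: J rot1 at col 2 lands with bottom-row=1; cleared 1 line(s) (total 2); column heights now [2 3 3 3 3], max=3

Answer: .....
.....
.....
.....
.....
.....
.....
.....
.####
#.#.#
##..#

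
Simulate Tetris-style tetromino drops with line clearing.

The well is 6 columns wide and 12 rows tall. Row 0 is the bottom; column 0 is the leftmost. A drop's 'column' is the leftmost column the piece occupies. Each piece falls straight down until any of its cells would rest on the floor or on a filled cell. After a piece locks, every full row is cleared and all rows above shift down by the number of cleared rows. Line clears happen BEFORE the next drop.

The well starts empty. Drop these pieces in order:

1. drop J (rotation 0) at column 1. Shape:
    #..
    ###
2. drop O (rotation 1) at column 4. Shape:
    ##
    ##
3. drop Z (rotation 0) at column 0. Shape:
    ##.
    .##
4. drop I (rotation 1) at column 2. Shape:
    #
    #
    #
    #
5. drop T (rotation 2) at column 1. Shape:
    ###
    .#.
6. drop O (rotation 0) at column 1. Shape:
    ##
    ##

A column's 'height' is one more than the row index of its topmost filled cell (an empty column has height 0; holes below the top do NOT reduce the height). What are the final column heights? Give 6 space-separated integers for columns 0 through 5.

Answer: 4 11 11 9 2 2

Derivation:
Drop 1: J rot0 at col 1 lands with bottom-row=0; cleared 0 line(s) (total 0); column heights now [0 2 1 1 0 0], max=2
Drop 2: O rot1 at col 4 lands with bottom-row=0; cleared 0 line(s) (total 0); column heights now [0 2 1 1 2 2], max=2
Drop 3: Z rot0 at col 0 lands with bottom-row=2; cleared 0 line(s) (total 0); column heights now [4 4 3 1 2 2], max=4
Drop 4: I rot1 at col 2 lands with bottom-row=3; cleared 0 line(s) (total 0); column heights now [4 4 7 1 2 2], max=7
Drop 5: T rot2 at col 1 lands with bottom-row=7; cleared 0 line(s) (total 0); column heights now [4 9 9 9 2 2], max=9
Drop 6: O rot0 at col 1 lands with bottom-row=9; cleared 0 line(s) (total 0); column heights now [4 11 11 9 2 2], max=11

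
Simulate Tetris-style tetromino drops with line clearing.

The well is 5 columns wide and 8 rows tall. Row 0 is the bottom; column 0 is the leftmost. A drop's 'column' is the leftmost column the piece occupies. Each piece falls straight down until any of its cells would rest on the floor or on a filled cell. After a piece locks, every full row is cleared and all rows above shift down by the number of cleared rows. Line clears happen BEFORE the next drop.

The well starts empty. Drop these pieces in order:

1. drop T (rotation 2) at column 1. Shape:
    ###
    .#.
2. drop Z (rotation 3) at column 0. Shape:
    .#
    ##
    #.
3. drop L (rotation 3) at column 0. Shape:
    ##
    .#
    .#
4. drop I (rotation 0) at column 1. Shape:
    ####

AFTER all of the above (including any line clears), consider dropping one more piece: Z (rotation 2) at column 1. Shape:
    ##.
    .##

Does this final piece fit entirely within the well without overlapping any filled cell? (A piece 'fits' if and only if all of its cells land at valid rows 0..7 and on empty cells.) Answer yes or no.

Answer: no

Derivation:
Drop 1: T rot2 at col 1 lands with bottom-row=0; cleared 0 line(s) (total 0); column heights now [0 2 2 2 0], max=2
Drop 2: Z rot3 at col 0 lands with bottom-row=1; cleared 0 line(s) (total 0); column heights now [3 4 2 2 0], max=4
Drop 3: L rot3 at col 0 lands with bottom-row=4; cleared 0 line(s) (total 0); column heights now [7 7 2 2 0], max=7
Drop 4: I rot0 at col 1 lands with bottom-row=7; cleared 0 line(s) (total 0); column heights now [7 8 8 8 8], max=8
Test piece Z rot2 at col 1 (width 3): heights before test = [7 8 8 8 8]; fits = False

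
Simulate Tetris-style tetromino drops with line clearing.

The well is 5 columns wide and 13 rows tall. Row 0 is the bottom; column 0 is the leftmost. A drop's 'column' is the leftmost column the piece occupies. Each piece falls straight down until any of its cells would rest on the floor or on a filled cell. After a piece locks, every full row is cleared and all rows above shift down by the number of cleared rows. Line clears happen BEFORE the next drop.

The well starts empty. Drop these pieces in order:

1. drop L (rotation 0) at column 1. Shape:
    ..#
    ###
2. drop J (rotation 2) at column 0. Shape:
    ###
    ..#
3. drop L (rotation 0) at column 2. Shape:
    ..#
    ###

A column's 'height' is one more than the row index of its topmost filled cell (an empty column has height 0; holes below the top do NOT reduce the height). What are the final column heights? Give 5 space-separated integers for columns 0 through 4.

Drop 1: L rot0 at col 1 lands with bottom-row=0; cleared 0 line(s) (total 0); column heights now [0 1 1 2 0], max=2
Drop 2: J rot2 at col 0 lands with bottom-row=1; cleared 0 line(s) (total 0); column heights now [3 3 3 2 0], max=3
Drop 3: L rot0 at col 2 lands with bottom-row=3; cleared 0 line(s) (total 0); column heights now [3 3 4 4 5], max=5

Answer: 3 3 4 4 5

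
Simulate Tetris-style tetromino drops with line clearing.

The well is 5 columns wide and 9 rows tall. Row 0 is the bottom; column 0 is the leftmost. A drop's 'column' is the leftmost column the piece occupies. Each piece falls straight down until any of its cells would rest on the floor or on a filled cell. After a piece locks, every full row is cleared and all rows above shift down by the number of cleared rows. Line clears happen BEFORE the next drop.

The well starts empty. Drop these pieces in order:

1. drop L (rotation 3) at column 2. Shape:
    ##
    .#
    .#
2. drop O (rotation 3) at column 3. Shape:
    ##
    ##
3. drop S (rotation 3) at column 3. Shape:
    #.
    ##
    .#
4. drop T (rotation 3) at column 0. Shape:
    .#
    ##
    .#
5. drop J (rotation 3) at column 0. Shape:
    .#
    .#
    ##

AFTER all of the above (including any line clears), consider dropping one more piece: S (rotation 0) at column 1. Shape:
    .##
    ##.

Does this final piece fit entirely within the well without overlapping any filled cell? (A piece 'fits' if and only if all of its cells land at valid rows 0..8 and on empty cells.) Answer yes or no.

Drop 1: L rot3 at col 2 lands with bottom-row=0; cleared 0 line(s) (total 0); column heights now [0 0 3 3 0], max=3
Drop 2: O rot3 at col 3 lands with bottom-row=3; cleared 0 line(s) (total 0); column heights now [0 0 3 5 5], max=5
Drop 3: S rot3 at col 3 lands with bottom-row=5; cleared 0 line(s) (total 0); column heights now [0 0 3 8 7], max=8
Drop 4: T rot3 at col 0 lands with bottom-row=0; cleared 0 line(s) (total 0); column heights now [2 3 3 8 7], max=8
Drop 5: J rot3 at col 0 lands with bottom-row=3; cleared 0 line(s) (total 0); column heights now [4 6 3 8 7], max=8
Test piece S rot0 at col 1 (width 3): heights before test = [4 6 3 8 7]; fits = True

Answer: yes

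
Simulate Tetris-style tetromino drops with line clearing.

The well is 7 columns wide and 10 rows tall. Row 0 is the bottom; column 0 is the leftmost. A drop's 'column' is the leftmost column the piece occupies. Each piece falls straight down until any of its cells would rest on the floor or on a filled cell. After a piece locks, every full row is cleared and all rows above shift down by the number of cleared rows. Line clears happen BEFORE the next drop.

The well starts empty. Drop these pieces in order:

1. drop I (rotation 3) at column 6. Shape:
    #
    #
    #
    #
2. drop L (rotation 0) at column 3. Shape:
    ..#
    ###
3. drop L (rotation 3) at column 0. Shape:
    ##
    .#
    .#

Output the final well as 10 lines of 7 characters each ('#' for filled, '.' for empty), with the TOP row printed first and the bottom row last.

Answer: .......
.......
.......
.......
.......
.......
......#
##....#
.#...##
.#.####

Derivation:
Drop 1: I rot3 at col 6 lands with bottom-row=0; cleared 0 line(s) (total 0); column heights now [0 0 0 0 0 0 4], max=4
Drop 2: L rot0 at col 3 lands with bottom-row=0; cleared 0 line(s) (total 0); column heights now [0 0 0 1 1 2 4], max=4
Drop 3: L rot3 at col 0 lands with bottom-row=0; cleared 0 line(s) (total 0); column heights now [3 3 0 1 1 2 4], max=4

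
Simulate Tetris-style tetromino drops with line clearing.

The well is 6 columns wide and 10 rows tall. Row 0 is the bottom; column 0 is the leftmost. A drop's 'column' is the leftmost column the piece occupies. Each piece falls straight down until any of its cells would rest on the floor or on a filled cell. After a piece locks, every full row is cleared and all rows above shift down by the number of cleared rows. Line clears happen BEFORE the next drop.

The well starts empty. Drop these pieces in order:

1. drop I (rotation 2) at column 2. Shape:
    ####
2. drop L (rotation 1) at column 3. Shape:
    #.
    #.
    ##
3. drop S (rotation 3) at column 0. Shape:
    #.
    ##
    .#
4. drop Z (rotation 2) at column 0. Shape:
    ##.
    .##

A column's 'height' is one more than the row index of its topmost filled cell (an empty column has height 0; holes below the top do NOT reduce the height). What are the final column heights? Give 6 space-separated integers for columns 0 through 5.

Drop 1: I rot2 at col 2 lands with bottom-row=0; cleared 0 line(s) (total 0); column heights now [0 0 1 1 1 1], max=1
Drop 2: L rot1 at col 3 lands with bottom-row=1; cleared 0 line(s) (total 0); column heights now [0 0 1 4 2 1], max=4
Drop 3: S rot3 at col 0 lands with bottom-row=0; cleared 0 line(s) (total 0); column heights now [3 2 1 4 2 1], max=4
Drop 4: Z rot2 at col 0 lands with bottom-row=2; cleared 0 line(s) (total 0); column heights now [4 4 3 4 2 1], max=4

Answer: 4 4 3 4 2 1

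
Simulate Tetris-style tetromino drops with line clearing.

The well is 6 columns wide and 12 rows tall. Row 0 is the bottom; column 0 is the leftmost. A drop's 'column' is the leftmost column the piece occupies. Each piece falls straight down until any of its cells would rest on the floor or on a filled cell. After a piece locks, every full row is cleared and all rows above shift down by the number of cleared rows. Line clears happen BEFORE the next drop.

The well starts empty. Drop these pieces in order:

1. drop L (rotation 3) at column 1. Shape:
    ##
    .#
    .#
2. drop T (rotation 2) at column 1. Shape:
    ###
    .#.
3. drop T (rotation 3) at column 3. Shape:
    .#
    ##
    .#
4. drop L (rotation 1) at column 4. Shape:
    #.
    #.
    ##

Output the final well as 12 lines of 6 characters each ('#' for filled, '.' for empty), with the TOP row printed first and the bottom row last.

Answer: ......
......
....#.
....#.
....##
....#.
...##.
.####.
..#...
.##...
..#...
..#...

Derivation:
Drop 1: L rot3 at col 1 lands with bottom-row=0; cleared 0 line(s) (total 0); column heights now [0 3 3 0 0 0], max=3
Drop 2: T rot2 at col 1 lands with bottom-row=3; cleared 0 line(s) (total 0); column heights now [0 5 5 5 0 0], max=5
Drop 3: T rot3 at col 3 lands with bottom-row=4; cleared 0 line(s) (total 0); column heights now [0 5 5 6 7 0], max=7
Drop 4: L rot1 at col 4 lands with bottom-row=7; cleared 0 line(s) (total 0); column heights now [0 5 5 6 10 8], max=10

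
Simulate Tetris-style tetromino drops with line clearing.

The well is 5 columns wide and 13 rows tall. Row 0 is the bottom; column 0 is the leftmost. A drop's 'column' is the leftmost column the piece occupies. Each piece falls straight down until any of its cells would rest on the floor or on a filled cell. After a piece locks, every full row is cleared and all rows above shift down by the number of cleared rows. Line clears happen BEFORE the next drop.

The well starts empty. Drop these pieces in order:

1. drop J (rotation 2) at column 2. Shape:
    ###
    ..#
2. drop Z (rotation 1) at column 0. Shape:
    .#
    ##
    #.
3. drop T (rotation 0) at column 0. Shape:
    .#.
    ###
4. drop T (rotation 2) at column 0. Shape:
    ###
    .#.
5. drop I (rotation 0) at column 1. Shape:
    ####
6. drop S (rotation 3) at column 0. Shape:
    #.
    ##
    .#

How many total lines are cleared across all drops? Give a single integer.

Drop 1: J rot2 at col 2 lands with bottom-row=0; cleared 0 line(s) (total 0); column heights now [0 0 2 2 2], max=2
Drop 2: Z rot1 at col 0 lands with bottom-row=0; cleared 1 line(s) (total 1); column heights now [1 2 0 0 1], max=2
Drop 3: T rot0 at col 0 lands with bottom-row=2; cleared 0 line(s) (total 1); column heights now [3 4 3 0 1], max=4
Drop 4: T rot2 at col 0 lands with bottom-row=4; cleared 0 line(s) (total 1); column heights now [6 6 6 0 1], max=6
Drop 5: I rot0 at col 1 lands with bottom-row=6; cleared 0 line(s) (total 1); column heights now [6 7 7 7 7], max=7
Drop 6: S rot3 at col 0 lands with bottom-row=7; cleared 0 line(s) (total 1); column heights now [10 9 7 7 7], max=10

Answer: 1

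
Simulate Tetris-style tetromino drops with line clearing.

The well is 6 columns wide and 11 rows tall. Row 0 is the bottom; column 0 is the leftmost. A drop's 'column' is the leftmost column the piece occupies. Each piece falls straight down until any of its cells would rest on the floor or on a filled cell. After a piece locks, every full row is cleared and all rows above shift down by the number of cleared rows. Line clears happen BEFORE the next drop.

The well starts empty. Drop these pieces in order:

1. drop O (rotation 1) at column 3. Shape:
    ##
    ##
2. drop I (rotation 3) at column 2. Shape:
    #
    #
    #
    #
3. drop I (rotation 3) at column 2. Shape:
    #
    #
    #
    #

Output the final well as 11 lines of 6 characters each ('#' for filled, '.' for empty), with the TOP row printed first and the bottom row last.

Answer: ......
......
......
..#...
..#...
..#...
..#...
..#...
..#...
..###.
..###.

Derivation:
Drop 1: O rot1 at col 3 lands with bottom-row=0; cleared 0 line(s) (total 0); column heights now [0 0 0 2 2 0], max=2
Drop 2: I rot3 at col 2 lands with bottom-row=0; cleared 0 line(s) (total 0); column heights now [0 0 4 2 2 0], max=4
Drop 3: I rot3 at col 2 lands with bottom-row=4; cleared 0 line(s) (total 0); column heights now [0 0 8 2 2 0], max=8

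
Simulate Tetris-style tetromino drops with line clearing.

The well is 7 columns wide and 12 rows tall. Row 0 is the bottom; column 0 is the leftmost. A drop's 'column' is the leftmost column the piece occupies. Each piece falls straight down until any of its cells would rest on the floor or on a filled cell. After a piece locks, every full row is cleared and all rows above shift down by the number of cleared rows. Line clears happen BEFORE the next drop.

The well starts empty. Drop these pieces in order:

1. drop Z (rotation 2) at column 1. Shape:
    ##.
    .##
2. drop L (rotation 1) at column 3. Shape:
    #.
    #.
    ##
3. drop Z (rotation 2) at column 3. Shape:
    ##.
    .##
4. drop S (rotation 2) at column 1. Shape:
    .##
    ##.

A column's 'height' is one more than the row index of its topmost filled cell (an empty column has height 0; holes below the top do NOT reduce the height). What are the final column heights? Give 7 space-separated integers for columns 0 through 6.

Answer: 0 5 6 6 5 4 0

Derivation:
Drop 1: Z rot2 at col 1 lands with bottom-row=0; cleared 0 line(s) (total 0); column heights now [0 2 2 1 0 0 0], max=2
Drop 2: L rot1 at col 3 lands with bottom-row=1; cleared 0 line(s) (total 0); column heights now [0 2 2 4 2 0 0], max=4
Drop 3: Z rot2 at col 3 lands with bottom-row=3; cleared 0 line(s) (total 0); column heights now [0 2 2 5 5 4 0], max=5
Drop 4: S rot2 at col 1 lands with bottom-row=4; cleared 0 line(s) (total 0); column heights now [0 5 6 6 5 4 0], max=6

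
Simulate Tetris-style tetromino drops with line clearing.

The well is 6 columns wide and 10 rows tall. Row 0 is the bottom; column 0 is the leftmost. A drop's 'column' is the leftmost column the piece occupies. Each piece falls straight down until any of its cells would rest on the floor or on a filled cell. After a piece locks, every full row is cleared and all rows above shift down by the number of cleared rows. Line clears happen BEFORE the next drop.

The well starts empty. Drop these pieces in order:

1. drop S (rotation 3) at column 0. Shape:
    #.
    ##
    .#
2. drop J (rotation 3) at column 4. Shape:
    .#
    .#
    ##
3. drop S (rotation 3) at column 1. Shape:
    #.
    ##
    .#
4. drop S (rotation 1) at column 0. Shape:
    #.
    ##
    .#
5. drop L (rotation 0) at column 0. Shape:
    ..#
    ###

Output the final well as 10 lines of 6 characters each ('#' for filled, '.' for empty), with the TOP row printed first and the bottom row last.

Drop 1: S rot3 at col 0 lands with bottom-row=0; cleared 0 line(s) (total 0); column heights now [3 2 0 0 0 0], max=3
Drop 2: J rot3 at col 4 lands with bottom-row=0; cleared 0 line(s) (total 0); column heights now [3 2 0 0 1 3], max=3
Drop 3: S rot3 at col 1 lands with bottom-row=1; cleared 0 line(s) (total 0); column heights now [3 4 3 0 1 3], max=4
Drop 4: S rot1 at col 0 lands with bottom-row=4; cleared 0 line(s) (total 0); column heights now [7 6 3 0 1 3], max=7
Drop 5: L rot0 at col 0 lands with bottom-row=7; cleared 0 line(s) (total 0); column heights now [8 8 9 0 1 3], max=9

Answer: ......
..#...
###...
#.....
##....
.#....
.#....
###..#
###..#
.#..##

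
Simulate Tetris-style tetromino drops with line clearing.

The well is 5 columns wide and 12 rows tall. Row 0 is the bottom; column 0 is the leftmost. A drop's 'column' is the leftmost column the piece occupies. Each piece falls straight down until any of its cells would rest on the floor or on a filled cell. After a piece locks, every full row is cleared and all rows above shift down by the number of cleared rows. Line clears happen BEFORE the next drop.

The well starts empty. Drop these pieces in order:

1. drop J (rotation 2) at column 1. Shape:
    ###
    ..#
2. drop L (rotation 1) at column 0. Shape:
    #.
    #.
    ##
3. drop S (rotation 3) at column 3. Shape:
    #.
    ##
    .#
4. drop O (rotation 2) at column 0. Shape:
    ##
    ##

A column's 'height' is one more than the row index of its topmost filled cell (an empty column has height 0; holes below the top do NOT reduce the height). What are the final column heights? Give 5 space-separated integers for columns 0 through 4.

Drop 1: J rot2 at col 1 lands with bottom-row=0; cleared 0 line(s) (total 0); column heights now [0 2 2 2 0], max=2
Drop 2: L rot1 at col 0 lands with bottom-row=2; cleared 0 line(s) (total 0); column heights now [5 3 2 2 0], max=5
Drop 3: S rot3 at col 3 lands with bottom-row=1; cleared 0 line(s) (total 0); column heights now [5 3 2 4 3], max=5
Drop 4: O rot2 at col 0 lands with bottom-row=5; cleared 0 line(s) (total 0); column heights now [7 7 2 4 3], max=7

Answer: 7 7 2 4 3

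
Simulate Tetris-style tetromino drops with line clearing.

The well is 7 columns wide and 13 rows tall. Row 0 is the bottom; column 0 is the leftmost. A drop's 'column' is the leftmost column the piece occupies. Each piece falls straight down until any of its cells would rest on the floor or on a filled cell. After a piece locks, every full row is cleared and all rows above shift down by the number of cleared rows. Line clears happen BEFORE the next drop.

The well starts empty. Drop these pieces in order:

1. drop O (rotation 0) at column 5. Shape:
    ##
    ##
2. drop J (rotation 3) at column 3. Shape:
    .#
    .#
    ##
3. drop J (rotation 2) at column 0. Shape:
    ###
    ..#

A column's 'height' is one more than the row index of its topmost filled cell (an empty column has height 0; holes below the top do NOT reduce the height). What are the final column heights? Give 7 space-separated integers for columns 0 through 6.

Answer: 2 2 2 1 3 2 2

Derivation:
Drop 1: O rot0 at col 5 lands with bottom-row=0; cleared 0 line(s) (total 0); column heights now [0 0 0 0 0 2 2], max=2
Drop 2: J rot3 at col 3 lands with bottom-row=0; cleared 0 line(s) (total 0); column heights now [0 0 0 1 3 2 2], max=3
Drop 3: J rot2 at col 0 lands with bottom-row=0; cleared 0 line(s) (total 0); column heights now [2 2 2 1 3 2 2], max=3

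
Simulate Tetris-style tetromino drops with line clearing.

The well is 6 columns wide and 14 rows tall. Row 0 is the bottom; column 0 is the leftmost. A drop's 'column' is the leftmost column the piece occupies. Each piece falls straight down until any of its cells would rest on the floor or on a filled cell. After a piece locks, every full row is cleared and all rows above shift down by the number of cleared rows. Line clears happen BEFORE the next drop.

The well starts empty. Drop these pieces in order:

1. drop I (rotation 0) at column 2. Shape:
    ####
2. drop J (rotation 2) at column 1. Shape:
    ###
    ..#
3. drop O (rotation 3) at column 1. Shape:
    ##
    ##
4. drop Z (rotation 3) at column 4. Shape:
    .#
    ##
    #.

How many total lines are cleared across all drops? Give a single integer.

Answer: 0

Derivation:
Drop 1: I rot0 at col 2 lands with bottom-row=0; cleared 0 line(s) (total 0); column heights now [0 0 1 1 1 1], max=1
Drop 2: J rot2 at col 1 lands with bottom-row=1; cleared 0 line(s) (total 0); column heights now [0 3 3 3 1 1], max=3
Drop 3: O rot3 at col 1 lands with bottom-row=3; cleared 0 line(s) (total 0); column heights now [0 5 5 3 1 1], max=5
Drop 4: Z rot3 at col 4 lands with bottom-row=1; cleared 0 line(s) (total 0); column heights now [0 5 5 3 3 4], max=5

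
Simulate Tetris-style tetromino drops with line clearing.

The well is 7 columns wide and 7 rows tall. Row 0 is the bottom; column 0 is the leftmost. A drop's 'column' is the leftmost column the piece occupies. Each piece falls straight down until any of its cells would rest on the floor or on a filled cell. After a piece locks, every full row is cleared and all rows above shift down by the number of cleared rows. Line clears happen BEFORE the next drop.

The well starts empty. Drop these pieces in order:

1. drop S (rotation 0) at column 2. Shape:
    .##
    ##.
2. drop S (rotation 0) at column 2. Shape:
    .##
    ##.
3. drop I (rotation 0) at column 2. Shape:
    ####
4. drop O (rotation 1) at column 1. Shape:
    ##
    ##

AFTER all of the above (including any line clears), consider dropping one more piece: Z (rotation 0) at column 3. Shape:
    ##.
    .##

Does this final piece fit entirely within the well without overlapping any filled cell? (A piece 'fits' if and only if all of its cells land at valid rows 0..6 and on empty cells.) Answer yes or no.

Answer: yes

Derivation:
Drop 1: S rot0 at col 2 lands with bottom-row=0; cleared 0 line(s) (total 0); column heights now [0 0 1 2 2 0 0], max=2
Drop 2: S rot0 at col 2 lands with bottom-row=2; cleared 0 line(s) (total 0); column heights now [0 0 3 4 4 0 0], max=4
Drop 3: I rot0 at col 2 lands with bottom-row=4; cleared 0 line(s) (total 0); column heights now [0 0 5 5 5 5 0], max=5
Drop 4: O rot1 at col 1 lands with bottom-row=5; cleared 0 line(s) (total 0); column heights now [0 7 7 5 5 5 0], max=7
Test piece Z rot0 at col 3 (width 3): heights before test = [0 7 7 5 5 5 0]; fits = True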